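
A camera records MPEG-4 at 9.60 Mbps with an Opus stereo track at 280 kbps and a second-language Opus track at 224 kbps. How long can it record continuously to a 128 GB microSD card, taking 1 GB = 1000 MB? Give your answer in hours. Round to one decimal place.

28.2 hours

Audio total: 280 + 224 = 504 kbps = 0.504 Mbps.
Total bitrate: 9.60 + 0.504 = 10.104 Mbps.
Capacity: 128 GB = 1,024,000 Mb.
Recording time: 1,024,000 / 10.104 = 101,346 s ≈ 28.2 hours.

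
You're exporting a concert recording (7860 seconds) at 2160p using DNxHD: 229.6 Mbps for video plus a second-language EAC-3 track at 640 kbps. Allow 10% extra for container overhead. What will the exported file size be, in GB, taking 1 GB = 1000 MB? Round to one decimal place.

248.8 GB

Audio: 640 kbps = 0.640 Mbps.
Total bitrate: 229.6 + 0.640 = 230.240 Mbps.
Stream data: 230.240 Mbps × 7860 s = 1809686.4 Mb.
With 10% container overhead: ×1.10.
1,990,655 Mb ÷ 8 = 248,832 MB → 248.8 GB.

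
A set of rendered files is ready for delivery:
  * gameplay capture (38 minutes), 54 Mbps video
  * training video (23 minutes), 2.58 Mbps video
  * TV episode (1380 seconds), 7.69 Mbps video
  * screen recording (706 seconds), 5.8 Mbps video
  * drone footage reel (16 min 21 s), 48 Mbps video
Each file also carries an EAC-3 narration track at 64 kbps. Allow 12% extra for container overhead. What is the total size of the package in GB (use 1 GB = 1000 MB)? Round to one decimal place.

26.4 GB

Audio: 64 kbps = 0.064 Mbps.
gameplay capture: 54.064 Mbps × 2280 s × 1.12 = 138057.8 Mb
training video: 2.644 Mbps × 1380 s × 1.12 = 4086.6 Mb
TV episode: 7.754 Mbps × 1380 s × 1.12 = 11984.6 Mb
screen recording: 5.864 Mbps × 706 s × 1.12 = 4636.8 Mb
drone footage reel: 48.064 Mbps × 981 s × 1.12 = 52808.9 Mb
Total: 211574.6 Mb = 26446.8 MB.
= 26.45 GB.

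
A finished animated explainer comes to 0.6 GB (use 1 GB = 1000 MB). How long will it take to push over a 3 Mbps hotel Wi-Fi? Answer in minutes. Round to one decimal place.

File: 0.6 GB = 4800.0 Mb.
At 3 Mbps: 4800.0 / 3 = 1600.0 s ≈ 26.7 minutes.

26.7 minutes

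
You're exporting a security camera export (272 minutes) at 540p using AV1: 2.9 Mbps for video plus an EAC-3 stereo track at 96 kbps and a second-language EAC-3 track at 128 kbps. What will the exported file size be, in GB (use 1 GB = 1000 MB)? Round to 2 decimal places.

6.37 GB

272 min = 16320 s
Audio total: 96 + 128 = 224 kbps = 0.224 Mbps.
Total bitrate: 2.9 + 0.224 = 3.124 Mbps.
Stream data: 3.124 Mbps × 16320 s = 50983.7 Mb.
50,984 Mb ÷ 8 = 6,373 MB → 6.373 GB.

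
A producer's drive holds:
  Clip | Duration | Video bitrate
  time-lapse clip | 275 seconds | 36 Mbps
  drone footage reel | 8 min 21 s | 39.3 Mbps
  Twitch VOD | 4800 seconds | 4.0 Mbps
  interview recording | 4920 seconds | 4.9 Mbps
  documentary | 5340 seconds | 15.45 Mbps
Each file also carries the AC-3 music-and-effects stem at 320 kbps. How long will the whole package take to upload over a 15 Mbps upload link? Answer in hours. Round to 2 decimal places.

2.97 hours

Audio: 320 kbps = 0.320 Mbps.
time-lapse clip: 36.320 Mbps × 275 s = 9988.0 Mb
drone footage reel: 39.620 Mbps × 501 s = 19849.6 Mb
Twitch VOD: 4.320 Mbps × 4800 s = 20736.0 Mb
interview recording: 5.220 Mbps × 4920 s = 25682.4 Mb
documentary: 15.770 Mbps × 5340 s = 84211.8 Mb
Total: 160467.8 Mb = 20058.5 MB.
At 15 Mbps: 160467.8 / 15 = 10698 s ≈ 2.97 hours.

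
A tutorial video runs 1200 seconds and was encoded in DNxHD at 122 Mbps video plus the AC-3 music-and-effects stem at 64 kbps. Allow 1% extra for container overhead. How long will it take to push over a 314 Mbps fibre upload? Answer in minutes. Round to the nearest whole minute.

Audio: 64 kbps = 0.064 Mbps.
Total bitrate: 122.064 Mbps.
File: 122.064 Mbps × 1200 s = 146476.8 Mb.
With 1% container overhead: ×1.01. → 147941.6 Mb.
At 314 Mbps: 147941.6 / 314 = 471.2 s ≈ 7.85 minutes.

8 minutes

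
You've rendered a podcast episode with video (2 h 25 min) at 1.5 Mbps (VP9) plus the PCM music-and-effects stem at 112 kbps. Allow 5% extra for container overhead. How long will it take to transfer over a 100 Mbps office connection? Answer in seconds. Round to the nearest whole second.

2 h 25 min = 145 min = 8700 s
Audio: 112 kbps = 0.112 Mbps.
Total bitrate: 1.612 Mbps.
File: 1.612 Mbps × 8700 s = 14024.4 Mb.
With 5% container overhead: ×1.05. → 14725.6 Mb.
At 100 Mbps: 14725.6 / 100 = 147.3 s ≈ 147 seconds.

147 seconds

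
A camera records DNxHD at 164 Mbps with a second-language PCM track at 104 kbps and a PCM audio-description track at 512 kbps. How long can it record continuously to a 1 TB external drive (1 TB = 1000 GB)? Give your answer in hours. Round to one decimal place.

Audio total: 104 + 512 = 616 kbps = 0.616 Mbps.
Total bitrate: 164 + 0.616 = 164.616 Mbps.
Capacity: 1 TB = 8,000,000 Mb.
Recording time: 8,000,000 / 164.616 = 48,598 s ≈ 13.5 hours.

13.5 hours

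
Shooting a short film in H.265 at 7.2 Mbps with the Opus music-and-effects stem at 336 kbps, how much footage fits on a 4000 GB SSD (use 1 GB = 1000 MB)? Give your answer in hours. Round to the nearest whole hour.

Audio: 336 kbps = 0.336 Mbps.
Total bitrate: 7.2 + 0.336 = 7.536 Mbps.
Capacity: 4000 GB = 32,000,000 Mb.
Recording time: 32,000,000 / 7.536 = 4,246,285 s ≈ 1,180 hours.

1180 hours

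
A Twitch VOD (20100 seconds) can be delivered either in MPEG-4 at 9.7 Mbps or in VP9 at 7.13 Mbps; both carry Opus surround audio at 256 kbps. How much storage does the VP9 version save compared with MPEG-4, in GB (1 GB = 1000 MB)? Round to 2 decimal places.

6.46 GB

Audio: 256 kbps = 0.256 Mbps.
MPEG-4: 9.956 Mbps × 20100 s = 200115.6 Mb = 25.014 GB.
VP9: 7.386 Mbps × 20100 s = 148458.6 Mb = 18.557 GB.
Saving: 25.014 − 18.557 = 6.457 GB.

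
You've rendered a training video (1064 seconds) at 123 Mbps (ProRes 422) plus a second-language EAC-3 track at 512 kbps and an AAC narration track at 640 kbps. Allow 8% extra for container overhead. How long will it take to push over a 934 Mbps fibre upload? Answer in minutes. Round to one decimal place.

Audio total: 512 + 640 = 1152 kbps = 1.152 Mbps.
Total bitrate: 124.152 Mbps.
File: 124.152 Mbps × 1064 s = 132097.7 Mb.
With 8% container overhead: ×1.08. → 142665.5 Mb.
At 934 Mbps: 142665.5 / 934 = 152.7 s ≈ 2.55 minutes.

2.5 minutes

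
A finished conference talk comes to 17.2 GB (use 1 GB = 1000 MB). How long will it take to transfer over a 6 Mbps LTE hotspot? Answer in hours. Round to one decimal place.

File: 17.2 GB = 137600.0 Mb.
At 6 Mbps: 137600.0 / 6 = 22933.3 s ≈ 6.37 hours.

6.4 hours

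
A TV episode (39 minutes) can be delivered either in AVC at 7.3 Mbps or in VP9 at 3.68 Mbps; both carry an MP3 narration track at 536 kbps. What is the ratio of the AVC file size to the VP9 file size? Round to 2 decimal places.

39 min = 2340 s
Audio: 536 kbps = 0.536 Mbps.
AVC: 7.836 Mbps × 2340 s = 18336.2 Mb = 2.135 GiB.
VP9: 4.216 Mbps × 2340 s = 9865.4 Mb = 1.148 GiB.
Ratio: 2.135 / 1.148 = 1.859.

1.86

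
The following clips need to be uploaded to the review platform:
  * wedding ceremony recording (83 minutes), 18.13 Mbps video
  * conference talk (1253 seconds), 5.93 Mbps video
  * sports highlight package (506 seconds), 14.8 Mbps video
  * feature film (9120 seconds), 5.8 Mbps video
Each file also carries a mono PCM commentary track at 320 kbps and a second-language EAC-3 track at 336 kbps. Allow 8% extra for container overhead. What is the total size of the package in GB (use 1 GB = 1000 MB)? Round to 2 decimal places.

22.75 GB

Audio total: 320 + 336 = 656 kbps = 0.656 Mbps.
wedding ceremony recording: 18.786 Mbps × 4980 s × 1.08 = 101038.6 Mb
conference talk: 6.586 Mbps × 1253 s × 1.08 = 8912.4 Mb
sports highlight package: 15.456 Mbps × 506 s × 1.08 = 8446.4 Mb
feature film: 6.456 Mbps × 9120 s × 1.08 = 63589.0 Mb
Total: 181986.5 Mb = 22748.3 MB.
= 22.75 GB.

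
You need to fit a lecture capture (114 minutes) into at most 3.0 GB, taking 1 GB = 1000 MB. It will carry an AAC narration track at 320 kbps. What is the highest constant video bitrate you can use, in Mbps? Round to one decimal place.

3.2 Mbps

Budget: 3.0 GB = 24000.0 Mb.
114 min = 6840 s
Total bitrate budget: 24000.0 Mb / 6840 s = 3.509 Mbps.
Audio: 320 kbps = 0.320 Mbps.
Video: 3.509 − 0.320 = 3.189 Mbps.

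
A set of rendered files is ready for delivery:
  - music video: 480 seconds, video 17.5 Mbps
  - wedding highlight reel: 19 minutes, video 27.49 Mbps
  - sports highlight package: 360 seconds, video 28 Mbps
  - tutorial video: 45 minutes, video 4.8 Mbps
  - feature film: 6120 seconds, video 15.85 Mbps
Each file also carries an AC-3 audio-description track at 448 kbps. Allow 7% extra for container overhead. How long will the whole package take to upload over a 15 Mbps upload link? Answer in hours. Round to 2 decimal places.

Audio: 448 kbps = 0.448 Mbps.
music video: 17.948 Mbps × 480 s × 1.07 = 9218.1 Mb
wedding highlight reel: 27.938 Mbps × 1140 s × 1.07 = 34078.8 Mb
sports highlight package: 28.448 Mbps × 360 s × 1.07 = 10958.2 Mb
tutorial video: 5.248 Mbps × 2700 s × 1.07 = 15161.5 Mb
feature film: 16.298 Mbps × 6120 s × 1.07 = 106725.8 Mb
Total: 176142.3 Mb = 22017.8 MB.
At 15 Mbps: 176142.3 / 15 = 11743 s ≈ 3.26 hours.

3.26 hours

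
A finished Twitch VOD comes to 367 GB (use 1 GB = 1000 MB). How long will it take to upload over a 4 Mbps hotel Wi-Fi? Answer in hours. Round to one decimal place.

File: 367 GB = 2936000.0 Mb.
At 4 Mbps: 2936000.0 / 4 = 734000.0 s ≈ 204 hours.

203.9 hours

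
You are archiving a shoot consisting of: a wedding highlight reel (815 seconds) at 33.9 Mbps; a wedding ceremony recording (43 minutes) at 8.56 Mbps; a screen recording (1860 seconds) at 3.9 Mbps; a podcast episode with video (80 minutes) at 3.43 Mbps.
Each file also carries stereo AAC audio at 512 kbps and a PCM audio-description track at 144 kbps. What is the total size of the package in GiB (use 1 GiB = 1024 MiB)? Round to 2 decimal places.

Audio total: 512 + 144 = 656 kbps = 0.656 Mbps.
wedding highlight reel: 34.556 Mbps × 815 s = 28163.1 Mb
wedding ceremony recording: 9.216 Mbps × 2580 s = 23777.3 Mb
screen recording: 4.556 Mbps × 1860 s = 8474.2 Mb
podcast episode with video: 4.086 Mbps × 4800 s = 19612.8 Mb
Total: 80027.4 Mb = 10003.4 MB.
= 9.316 GiB.

9.32 GiB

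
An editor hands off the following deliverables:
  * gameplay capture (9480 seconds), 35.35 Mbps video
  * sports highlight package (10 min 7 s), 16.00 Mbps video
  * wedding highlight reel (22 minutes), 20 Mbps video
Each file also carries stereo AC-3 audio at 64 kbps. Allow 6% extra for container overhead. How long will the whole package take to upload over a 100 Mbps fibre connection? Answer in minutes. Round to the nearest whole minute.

Audio: 64 kbps = 0.064 Mbps.
gameplay capture: 35.414 Mbps × 9480 s × 1.06 = 355868.2 Mb
sports highlight package: 16.064 Mbps × 607 s × 1.06 = 10335.9 Mb
wedding highlight reel: 20.064 Mbps × 1320 s × 1.06 = 28073.5 Mb
Total: 394277.7 Mb = 49284.7 MB.
At 100 Mbps: 394277.7 / 100 = 3943 s ≈ 65.7 minutes.

66 minutes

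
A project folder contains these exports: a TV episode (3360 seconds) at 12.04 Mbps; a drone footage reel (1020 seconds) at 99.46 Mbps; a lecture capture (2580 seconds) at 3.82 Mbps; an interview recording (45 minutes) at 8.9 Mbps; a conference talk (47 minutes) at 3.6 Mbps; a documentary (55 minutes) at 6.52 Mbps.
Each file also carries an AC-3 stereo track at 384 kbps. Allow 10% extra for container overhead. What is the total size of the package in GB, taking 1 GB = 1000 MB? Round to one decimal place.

29.4 GB

Audio: 384 kbps = 0.384 Mbps.
TV episode: 12.424 Mbps × 3360 s × 1.10 = 45919.1 Mb
drone footage reel: 99.844 Mbps × 1020 s × 1.10 = 112025.0 Mb
lecture capture: 4.204 Mbps × 2580 s × 1.10 = 11931.0 Mb
interview recording: 9.284 Mbps × 2700 s × 1.10 = 27573.5 Mb
conference talk: 3.984 Mbps × 2820 s × 1.10 = 12358.4 Mb
documentary: 6.904 Mbps × 3300 s × 1.10 = 25061.5 Mb
Total: 234868.4 Mb = 29358.5 MB.
= 29.36 GB.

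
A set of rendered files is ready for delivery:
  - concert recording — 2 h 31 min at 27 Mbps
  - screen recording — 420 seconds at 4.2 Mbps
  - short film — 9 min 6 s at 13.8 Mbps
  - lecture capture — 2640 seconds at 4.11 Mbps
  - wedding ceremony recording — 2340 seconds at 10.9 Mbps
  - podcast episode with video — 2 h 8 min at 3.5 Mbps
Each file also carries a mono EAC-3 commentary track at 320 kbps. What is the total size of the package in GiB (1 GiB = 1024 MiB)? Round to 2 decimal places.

Audio: 320 kbps = 0.320 Mbps.
concert recording: 27.320 Mbps × 9060 s = 247519.2 Mb
screen recording: 4.520 Mbps × 420 s = 1898.4 Mb
short film: 14.120 Mbps × 546 s = 7709.5 Mb
lecture capture: 4.430 Mbps × 2640 s = 11695.2 Mb
wedding ceremony recording: 11.220 Mbps × 2340 s = 26254.8 Mb
podcast episode with video: 3.820 Mbps × 7680 s = 29337.6 Mb
Total: 324414.7 Mb = 40551.8 MB.
= 37.77 GiB.

37.77 GiB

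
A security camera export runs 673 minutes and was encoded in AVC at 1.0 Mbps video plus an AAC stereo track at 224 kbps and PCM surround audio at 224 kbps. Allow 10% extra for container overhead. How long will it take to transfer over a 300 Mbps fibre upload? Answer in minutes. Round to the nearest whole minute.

673 min = 40380 s
Audio total: 224 + 224 = 448 kbps = 0.448 Mbps.
Total bitrate: 1.448 Mbps.
File: 1.448 Mbps × 40380 s = 58470.2 Mb.
With 10% container overhead: ×1.10. → 64317.3 Mb.
At 300 Mbps: 64317.3 / 300 = 214.4 s ≈ 3.57 minutes.

4 minutes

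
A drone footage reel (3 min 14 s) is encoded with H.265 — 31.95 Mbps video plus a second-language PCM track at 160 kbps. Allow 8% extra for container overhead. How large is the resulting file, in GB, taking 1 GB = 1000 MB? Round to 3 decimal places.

0.841 GB

3 min 14 s = 194 s
Audio: 160 kbps = 0.160 Mbps.
Total bitrate: 31.95 + 0.160 = 32.110 Mbps.
Stream data: 32.110 Mbps × 194 s = 6229.3 Mb.
With 8% container overhead: ×1.08.
6,728 Mb ÷ 8 = 841.0 MB → 0.841 GB.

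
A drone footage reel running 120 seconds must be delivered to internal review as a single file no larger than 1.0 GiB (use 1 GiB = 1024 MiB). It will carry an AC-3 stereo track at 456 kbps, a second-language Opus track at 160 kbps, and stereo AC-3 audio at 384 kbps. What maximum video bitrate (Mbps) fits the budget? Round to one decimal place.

70.6 Mbps

Budget: 1.0 GiB = 8589.9 Mb.
Total bitrate budget: 8589.9 Mb / 120 s = 71.583 Mbps.
Audio total: 456 + 160 + 384 = 1000 kbps = 1.000 Mbps.
Video: 71.583 − 1.000 = 70.583 Mbps.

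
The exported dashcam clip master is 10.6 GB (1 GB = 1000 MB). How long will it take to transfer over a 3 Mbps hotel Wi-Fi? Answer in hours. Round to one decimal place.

File: 10.6 GB = 84800.0 Mb.
At 3 Mbps: 84800.0 / 3 = 28266.7 s ≈ 7.85 hours.

7.9 hours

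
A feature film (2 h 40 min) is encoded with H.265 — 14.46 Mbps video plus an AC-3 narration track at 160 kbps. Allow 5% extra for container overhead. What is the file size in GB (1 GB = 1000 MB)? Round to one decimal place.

18.4 GB

2 h 40 min = 160 min = 9600 s
Audio: 160 kbps = 0.160 Mbps.
Total bitrate: 14.46 + 0.160 = 14.620 Mbps.
Stream data: 14.620 Mbps × 9600 s = 140352.0 Mb.
With 5% container overhead: ×1.05.
147,370 Mb ÷ 8 = 18,421 MB → 18.42 GB.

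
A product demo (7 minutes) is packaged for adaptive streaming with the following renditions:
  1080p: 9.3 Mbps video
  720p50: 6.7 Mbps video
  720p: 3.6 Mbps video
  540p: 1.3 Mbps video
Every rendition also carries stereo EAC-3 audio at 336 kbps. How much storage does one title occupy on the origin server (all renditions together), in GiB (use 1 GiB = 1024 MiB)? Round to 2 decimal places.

7 min = 420 s
Audio: 336 kbps = 0.336 Mbps.
Sum of rendition bitrates: (9.3+0.336) + (6.7+0.336) + (3.6+0.336) + (1.3+0.336) = 22.244 Mbps.
× 420 s = 9,342 Mb = 1,168 MB = 1.088 GiB.

1.09 GiB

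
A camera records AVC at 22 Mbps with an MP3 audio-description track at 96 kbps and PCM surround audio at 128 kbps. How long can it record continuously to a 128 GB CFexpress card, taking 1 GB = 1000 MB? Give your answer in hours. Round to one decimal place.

12.8 hours

Audio total: 96 + 128 = 224 kbps = 0.224 Mbps.
Total bitrate: 22 + 0.224 = 22.224 Mbps.
Capacity: 128 GB = 1,024,000 Mb.
Recording time: 1,024,000 / 22.224 = 46,076 s ≈ 12.8 hours.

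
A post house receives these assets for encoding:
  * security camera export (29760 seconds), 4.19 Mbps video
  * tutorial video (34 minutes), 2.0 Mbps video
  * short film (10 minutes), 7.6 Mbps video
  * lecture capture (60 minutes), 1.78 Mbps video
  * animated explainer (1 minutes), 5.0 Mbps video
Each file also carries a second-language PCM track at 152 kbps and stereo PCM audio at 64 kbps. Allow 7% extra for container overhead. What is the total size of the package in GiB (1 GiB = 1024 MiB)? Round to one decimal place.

Audio total: 152 + 64 = 216 kbps = 0.216 Mbps.
security camera export: 4.406 Mbps × 29760 s × 1.07 = 140301.1 Mb
tutorial video: 2.216 Mbps × 2040 s × 1.07 = 4837.1 Mb
short film: 7.816 Mbps × 600 s × 1.07 = 5017.9 Mb
lecture capture: 1.996 Mbps × 3600 s × 1.07 = 7688.6 Mb
animated explainer: 5.216 Mbps × 60 s × 1.07 = 334.9 Mb
Total: 158179.6 Mb = 19772.4 MB.
= 18.41 GiB.

18.4 GiB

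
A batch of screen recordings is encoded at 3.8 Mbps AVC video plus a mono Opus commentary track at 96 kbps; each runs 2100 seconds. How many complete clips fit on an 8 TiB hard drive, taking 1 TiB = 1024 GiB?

8600

Audio: 96 kbps = 0.096 Mbps.
Total bitrate: 3.896 Mbps.
Per item: 3.896 Mbps × 2100 s = 8,182 Mb = 1,023 MB.
Capacity: 8 TiB = 70,368,744 Mb; 8600.85 items → 8600 complete.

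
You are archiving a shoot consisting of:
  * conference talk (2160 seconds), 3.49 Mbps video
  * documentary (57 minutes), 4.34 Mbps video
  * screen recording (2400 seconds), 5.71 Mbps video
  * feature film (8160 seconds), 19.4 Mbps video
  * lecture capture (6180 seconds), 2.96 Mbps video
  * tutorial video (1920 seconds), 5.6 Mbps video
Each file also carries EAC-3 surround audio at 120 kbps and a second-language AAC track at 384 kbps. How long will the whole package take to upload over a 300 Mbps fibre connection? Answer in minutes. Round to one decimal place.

13.1 minutes

Audio total: 120 + 384 = 504 kbps = 0.504 Mbps.
conference talk: 3.994 Mbps × 2160 s = 8627.0 Mb
documentary: 4.844 Mbps × 3420 s = 16566.5 Mb
screen recording: 6.214 Mbps × 2400 s = 14913.6 Mb
feature film: 19.904 Mbps × 8160 s = 162416.6 Mb
lecture capture: 3.464 Mbps × 6180 s = 21407.5 Mb
tutorial video: 6.104 Mbps × 1920 s = 11719.7 Mb
Total: 235651.0 Mb = 29456.4 MB.
At 300 Mbps: 235651.0 / 300 = 786 s ≈ 13.1 minutes.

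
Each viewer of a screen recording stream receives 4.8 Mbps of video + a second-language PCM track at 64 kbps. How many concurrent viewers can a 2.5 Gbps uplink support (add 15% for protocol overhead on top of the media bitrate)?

446

Audio: 64 kbps = 0.064 Mbps.
Per-viewer media rate: 4.864 Mbps.
On the wire with 15% overhead: 5.594 Mbps.
2.5 Gbps = 2,500 Mbps; 2,500 / 5.594 = 446.94 → 446 viewers.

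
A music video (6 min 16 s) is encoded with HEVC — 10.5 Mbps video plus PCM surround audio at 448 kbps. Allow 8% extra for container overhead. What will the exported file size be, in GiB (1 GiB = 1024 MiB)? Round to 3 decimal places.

6 min 16 s = 376 s
Audio: 448 kbps = 0.448 Mbps.
Total bitrate: 10.5 + 0.448 = 10.948 Mbps.
Stream data: 10.948 Mbps × 376 s = 4116.4 Mb.
With 8% container overhead: ×1.08.
4,446 Mb = 555,720,480 bytes ÷ 1,073,741,824 = 0.5176 GiB.

0.518 GiB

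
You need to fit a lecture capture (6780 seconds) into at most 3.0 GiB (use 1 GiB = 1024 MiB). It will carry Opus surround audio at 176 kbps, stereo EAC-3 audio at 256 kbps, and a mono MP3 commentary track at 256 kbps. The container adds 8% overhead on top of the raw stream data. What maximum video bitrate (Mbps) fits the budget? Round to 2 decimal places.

2.83 Mbps

Budget: 3.0 GiB = 25769.8 Mb.
Stream payload after overhead: 25769.8 / 1.08 = 23860.9 Mb.
Total bitrate budget: 23860.9 Mb / 6780 s = 3.519 Mbps.
Audio total: 176 + 256 + 256 = 688 kbps = 0.688 Mbps.
Video: 3.519 − 0.688 = 2.831 Mbps.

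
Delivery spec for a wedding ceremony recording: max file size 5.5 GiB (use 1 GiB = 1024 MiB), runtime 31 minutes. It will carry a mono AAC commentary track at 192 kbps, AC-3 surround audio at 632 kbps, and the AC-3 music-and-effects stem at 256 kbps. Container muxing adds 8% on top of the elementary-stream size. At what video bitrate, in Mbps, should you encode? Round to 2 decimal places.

Budget: 5.5 GiB = 47244.6 Mb.
Stream payload after overhead: 47244.6 / 1.08 = 43745.0 Mb.
31 min = 1860 s
Total bitrate budget: 43745.0 Mb / 1860 s = 23.519 Mbps.
Audio total: 192 + 632 + 256 = 1080 kbps = 1.080 Mbps.
Video: 23.519 − 1.080 = 22.439 Mbps.

22.44 Mbps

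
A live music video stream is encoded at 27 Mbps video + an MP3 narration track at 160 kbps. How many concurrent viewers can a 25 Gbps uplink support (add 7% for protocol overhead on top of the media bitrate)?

860

Audio: 160 kbps = 0.160 Mbps.
Per-viewer media rate: 27.160 Mbps.
On the wire with 7% overhead: 29.061 Mbps.
25 Gbps = 25,000 Mbps; 25,000 / 29.061 = 860.25 → 860 viewers.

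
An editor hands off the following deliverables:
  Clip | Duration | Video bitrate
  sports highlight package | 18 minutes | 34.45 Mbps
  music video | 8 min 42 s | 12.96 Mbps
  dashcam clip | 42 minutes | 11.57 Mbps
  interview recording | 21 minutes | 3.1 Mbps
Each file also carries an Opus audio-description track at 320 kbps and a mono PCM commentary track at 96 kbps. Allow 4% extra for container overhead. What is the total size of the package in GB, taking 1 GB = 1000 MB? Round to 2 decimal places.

Audio total: 320 + 96 = 416 kbps = 0.416 Mbps.
sports highlight package: 34.866 Mbps × 1080 s × 1.04 = 39161.5 Mb
music video: 13.376 Mbps × 522 s × 1.04 = 7261.6 Mb
dashcam clip: 11.986 Mbps × 2520 s × 1.04 = 31412.9 Mb
interview recording: 3.516 Mbps × 1260 s × 1.04 = 4607.4 Mb
Total: 82443.3 Mb = 10305.4 MB.
= 10.31 GB.

10.31 GB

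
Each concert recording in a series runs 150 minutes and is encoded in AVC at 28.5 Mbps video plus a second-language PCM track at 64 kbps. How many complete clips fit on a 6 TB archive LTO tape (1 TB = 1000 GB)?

150 min = 9000 s
Audio: 64 kbps = 0.064 Mbps.
Total bitrate: 28.564 Mbps.
Per item: 28.564 Mbps × 9000 s = 257,076 Mb = 32,134 MB.
Capacity: 6 TB = 48,000,000 Mb; 186.72 items → 186 complete.

186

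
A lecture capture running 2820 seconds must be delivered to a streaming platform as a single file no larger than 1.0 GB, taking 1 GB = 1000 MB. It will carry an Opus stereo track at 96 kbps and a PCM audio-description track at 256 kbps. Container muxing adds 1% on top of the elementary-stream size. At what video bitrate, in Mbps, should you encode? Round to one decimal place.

2.5 Mbps

Budget: 1.0 GB = 8000.0 Mb.
Stream payload after overhead: 8000.0 / 1.01 = 7920.8 Mb.
Total bitrate budget: 7920.8 Mb / 2820 s = 2.809 Mbps.
Audio total: 96 + 256 = 352 kbps = 0.352 Mbps.
Video: 2.809 − 0.352 = 2.457 Mbps.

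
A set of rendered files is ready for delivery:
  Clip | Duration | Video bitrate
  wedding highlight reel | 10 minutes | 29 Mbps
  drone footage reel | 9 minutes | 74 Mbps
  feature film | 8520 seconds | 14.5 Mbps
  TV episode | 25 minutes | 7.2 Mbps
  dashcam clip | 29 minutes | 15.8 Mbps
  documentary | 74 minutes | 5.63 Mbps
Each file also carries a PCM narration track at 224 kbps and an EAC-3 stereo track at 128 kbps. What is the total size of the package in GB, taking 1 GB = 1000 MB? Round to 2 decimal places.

31.29 GB

Audio total: 224 + 128 = 352 kbps = 0.352 Mbps.
wedding highlight reel: 29.352 Mbps × 600 s = 17611.2 Mb
drone footage reel: 74.352 Mbps × 540 s = 40150.1 Mb
feature film: 14.852 Mbps × 8520 s = 126539.0 Mb
TV episode: 7.552 Mbps × 1500 s = 11328.0 Mb
dashcam clip: 16.152 Mbps × 1740 s = 28104.5 Mb
documentary: 5.982 Mbps × 4440 s = 26560.1 Mb
Total: 250292.9 Mb = 31286.6 MB.
= 31.29 GB.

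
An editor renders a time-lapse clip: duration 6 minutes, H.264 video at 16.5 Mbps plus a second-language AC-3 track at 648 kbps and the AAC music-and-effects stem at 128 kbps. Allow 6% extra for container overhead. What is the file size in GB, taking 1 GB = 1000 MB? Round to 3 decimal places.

0.824 GB

6 min = 360 s
Audio total: 648 + 128 = 776 kbps = 0.776 Mbps.
Total bitrate: 16.5 + 0.776 = 17.276 Mbps.
Stream data: 17.276 Mbps × 360 s = 6219.4 Mb.
With 6% container overhead: ×1.06.
6,593 Mb ÷ 8 = 824.1 MB → 0.8241 GB.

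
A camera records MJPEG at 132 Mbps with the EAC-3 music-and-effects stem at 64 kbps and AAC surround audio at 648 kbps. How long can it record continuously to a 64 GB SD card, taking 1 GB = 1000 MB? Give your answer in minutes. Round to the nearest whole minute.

64 minutes

Audio total: 64 + 648 = 712 kbps = 0.712 Mbps.
Total bitrate: 132 + 0.712 = 132.712 Mbps.
Capacity: 64 GB = 512,000 Mb.
Recording time: 512,000 / 132.712 = 3,858 s ≈ 64.3 minutes.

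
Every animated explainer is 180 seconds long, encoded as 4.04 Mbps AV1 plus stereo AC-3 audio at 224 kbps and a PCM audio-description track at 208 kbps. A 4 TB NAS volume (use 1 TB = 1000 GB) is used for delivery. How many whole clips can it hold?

39753

Audio total: 224 + 208 = 432 kbps = 0.432 Mbps.
Total bitrate: 4.472 Mbps.
Per item: 4.472 Mbps × 180 s = 805.0 Mb = 100.6 MB.
Capacity: 4 TB = 32,000,000 Mb; 39753.53 items → 39753 complete.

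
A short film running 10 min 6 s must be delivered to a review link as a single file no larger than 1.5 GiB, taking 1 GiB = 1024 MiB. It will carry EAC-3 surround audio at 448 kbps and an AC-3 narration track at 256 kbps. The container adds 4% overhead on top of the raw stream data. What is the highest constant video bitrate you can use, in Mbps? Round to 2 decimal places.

19.74 Mbps

Budget: 1.5 GiB = 12884.9 Mb.
Stream payload after overhead: 12884.9 / 1.04 = 12389.3 Mb.
10 min 6 s = 606 s
Total bitrate budget: 12389.3 Mb / 606 s = 20.444 Mbps.
Audio total: 448 + 256 = 704 kbps = 0.704 Mbps.
Video: 20.444 − 0.704 = 19.740 Mbps.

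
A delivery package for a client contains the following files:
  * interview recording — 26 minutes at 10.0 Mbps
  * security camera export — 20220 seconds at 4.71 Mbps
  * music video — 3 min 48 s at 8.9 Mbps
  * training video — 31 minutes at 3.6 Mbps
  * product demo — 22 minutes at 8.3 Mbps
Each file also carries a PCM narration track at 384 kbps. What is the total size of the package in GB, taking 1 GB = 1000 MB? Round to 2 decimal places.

Audio: 384 kbps = 0.384 Mbps.
interview recording: 10.384 Mbps × 1560 s = 16199.0 Mb
security camera export: 5.094 Mbps × 20220 s = 103000.7 Mb
music video: 9.284 Mbps × 228 s = 2116.8 Mb
training video: 3.984 Mbps × 1860 s = 7410.2 Mb
product demo: 8.684 Mbps × 1320 s = 11462.9 Mb
Total: 140189.6 Mb = 17523.7 MB.
= 17.52 GB.

17.52 GB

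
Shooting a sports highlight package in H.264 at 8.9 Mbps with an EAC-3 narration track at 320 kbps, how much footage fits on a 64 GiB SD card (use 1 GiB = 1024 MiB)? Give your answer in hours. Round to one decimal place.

Audio: 320 kbps = 0.320 Mbps.
Total bitrate: 8.9 + 0.320 = 9.220 Mbps.
Capacity: 64 GiB = 549,756 Mb.
Recording time: 549,756 / 9.220 = 59,626 s ≈ 16.6 hours.

16.6 hours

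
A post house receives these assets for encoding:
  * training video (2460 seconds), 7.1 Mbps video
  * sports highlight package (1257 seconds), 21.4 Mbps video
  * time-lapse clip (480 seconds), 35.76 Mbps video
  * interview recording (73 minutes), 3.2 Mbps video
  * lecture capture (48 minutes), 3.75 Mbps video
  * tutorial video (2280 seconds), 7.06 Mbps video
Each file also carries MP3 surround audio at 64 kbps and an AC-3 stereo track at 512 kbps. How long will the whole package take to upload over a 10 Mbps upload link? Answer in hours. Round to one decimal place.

3.1 hours

Audio total: 64 + 512 = 576 kbps = 0.576 Mbps.
training video: 7.676 Mbps × 2460 s = 18883.0 Mb
sports highlight package: 21.976 Mbps × 1257 s = 27623.8 Mb
time-lapse clip: 36.336 Mbps × 480 s = 17441.3 Mb
interview recording: 3.776 Mbps × 4380 s = 16538.9 Mb
lecture capture: 4.326 Mbps × 2880 s = 12458.9 Mb
tutorial video: 7.636 Mbps × 2280 s = 17410.1 Mb
Total: 110355.9 Mb = 13794.5 MB.
At 10 Mbps: 110355.9 / 10 = 11036 s ≈ 3.07 hours.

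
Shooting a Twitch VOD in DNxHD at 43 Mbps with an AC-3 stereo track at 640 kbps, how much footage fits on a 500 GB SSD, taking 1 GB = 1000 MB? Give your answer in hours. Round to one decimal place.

Audio: 640 kbps = 0.640 Mbps.
Total bitrate: 43 + 0.640 = 43.640 Mbps.
Capacity: 500 GB = 4,000,000 Mb.
Recording time: 4,000,000 / 43.640 = 91,659 s ≈ 25.5 hours.

25.5 hours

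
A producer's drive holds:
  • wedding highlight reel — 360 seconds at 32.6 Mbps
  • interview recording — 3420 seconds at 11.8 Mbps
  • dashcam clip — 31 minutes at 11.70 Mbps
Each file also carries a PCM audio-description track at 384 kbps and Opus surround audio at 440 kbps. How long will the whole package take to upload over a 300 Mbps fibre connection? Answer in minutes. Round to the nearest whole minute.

4 minutes

Audio total: 384 + 440 = 824 kbps = 0.824 Mbps.
wedding highlight reel: 33.424 Mbps × 360 s = 12032.6 Mb
interview recording: 12.624 Mbps × 3420 s = 43174.1 Mb
dashcam clip: 12.524 Mbps × 1860 s = 23294.6 Mb
Total: 78501.4 Mb = 9812.7 MB.
At 300 Mbps: 78501.4 / 300 = 262 s ≈ 4.36 minutes.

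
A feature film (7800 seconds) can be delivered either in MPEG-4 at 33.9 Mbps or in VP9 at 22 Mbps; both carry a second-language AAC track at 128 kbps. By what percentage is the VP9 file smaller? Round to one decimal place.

35.0%

Audio: 128 kbps = 0.128 Mbps.
MPEG-4: 34.028 Mbps × 7800 s = 265418.4 Mb = 33.177 GB.
VP9: 22.128 Mbps × 7800 s = 172598.4 Mb = 21.575 GB.
Reduction: (1 − 21.575/33.177) × 100 = 34.97%.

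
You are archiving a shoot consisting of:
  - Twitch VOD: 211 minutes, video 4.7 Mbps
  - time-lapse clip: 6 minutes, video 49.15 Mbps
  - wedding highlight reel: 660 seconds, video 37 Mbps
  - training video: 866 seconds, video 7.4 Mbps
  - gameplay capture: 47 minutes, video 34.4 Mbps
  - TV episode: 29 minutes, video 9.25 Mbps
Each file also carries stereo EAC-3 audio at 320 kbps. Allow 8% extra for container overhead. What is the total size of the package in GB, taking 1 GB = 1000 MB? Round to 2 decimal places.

Audio: 320 kbps = 0.320 Mbps.
Twitch VOD: 5.020 Mbps × 12660 s × 1.08 = 68637.5 Mb
time-lapse clip: 49.470 Mbps × 360 s × 1.08 = 19233.9 Mb
wedding highlight reel: 37.320 Mbps × 660 s × 1.08 = 26601.7 Mb
training video: 7.720 Mbps × 866 s × 1.08 = 7220.4 Mb
gameplay capture: 34.720 Mbps × 2820 s × 1.08 = 105743.2 Mb
TV episode: 9.570 Mbps × 1740 s × 1.08 = 17983.9 Mb
Total: 245420.6 Mb = 30677.6 MB.
= 30.68 GB.

30.68 GB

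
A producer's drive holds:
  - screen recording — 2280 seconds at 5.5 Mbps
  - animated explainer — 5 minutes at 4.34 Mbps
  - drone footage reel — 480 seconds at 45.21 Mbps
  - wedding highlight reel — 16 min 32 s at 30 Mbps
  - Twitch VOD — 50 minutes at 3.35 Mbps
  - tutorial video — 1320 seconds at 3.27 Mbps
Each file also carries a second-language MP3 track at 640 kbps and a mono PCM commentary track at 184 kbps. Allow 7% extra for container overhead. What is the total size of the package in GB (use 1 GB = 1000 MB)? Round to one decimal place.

11.6 GB

Audio total: 640 + 184 = 824 kbps = 0.824 Mbps.
screen recording: 6.324 Mbps × 2280 s × 1.07 = 15428.0 Mb
animated explainer: 5.164 Mbps × 300 s × 1.07 = 1657.6 Mb
drone footage reel: 46.034 Mbps × 480 s × 1.07 = 23643.1 Mb
wedding highlight reel: 30.824 Mbps × 992 s × 1.07 = 32717.8 Mb
Twitch VOD: 4.174 Mbps × 3000 s × 1.07 = 13398.5 Mb
tutorial video: 4.094 Mbps × 1320 s × 1.07 = 5782.4 Mb
Total: 92627.5 Mb = 11578.4 MB.
= 11.58 GB.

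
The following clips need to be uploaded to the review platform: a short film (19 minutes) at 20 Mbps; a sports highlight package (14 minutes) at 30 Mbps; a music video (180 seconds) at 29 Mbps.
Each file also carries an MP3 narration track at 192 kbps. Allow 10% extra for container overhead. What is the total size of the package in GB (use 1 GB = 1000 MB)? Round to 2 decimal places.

Audio: 192 kbps = 0.192 Mbps.
short film: 20.192 Mbps × 1140 s × 1.10 = 25320.8 Mb
sports highlight package: 30.192 Mbps × 840 s × 1.10 = 27897.4 Mb
music video: 29.192 Mbps × 180 s × 1.10 = 5780.0 Mb
Total: 58998.2 Mb = 7374.8 MB.
= 7.375 GB.

7.37 GB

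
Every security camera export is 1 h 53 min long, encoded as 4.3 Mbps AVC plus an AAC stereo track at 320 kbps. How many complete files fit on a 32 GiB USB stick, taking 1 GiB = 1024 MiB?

8

1 h 53 min = 113 min = 6780 s
Audio: 320 kbps = 0.320 Mbps.
Total bitrate: 4.620 Mbps.
Per item: 4.620 Mbps × 6780 s = 31,324 Mb = 3,915 MB.
Capacity: 32 GiB = 274,878 Mb; 8.78 items → 8 complete.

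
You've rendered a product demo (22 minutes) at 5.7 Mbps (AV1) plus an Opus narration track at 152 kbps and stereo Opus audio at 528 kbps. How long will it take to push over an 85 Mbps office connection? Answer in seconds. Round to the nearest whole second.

99 seconds

22 min = 1320 s
Audio total: 152 + 528 = 680 kbps = 0.680 Mbps.
Total bitrate: 6.380 Mbps.
File: 6.380 Mbps × 1320 s = 8421.6 Mb.
At 85 Mbps: 8421.6 / 85 = 99.1 s ≈ 99.1 seconds.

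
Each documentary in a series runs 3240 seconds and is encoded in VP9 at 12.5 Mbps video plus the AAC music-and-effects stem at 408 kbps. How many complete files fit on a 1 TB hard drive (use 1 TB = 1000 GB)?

191

Audio: 408 kbps = 0.408 Mbps.
Total bitrate: 12.908 Mbps.
Per item: 12.908 Mbps × 3240 s = 41,822 Mb = 5,228 MB.
Capacity: 1 TB = 8,000,000 Mb; 191.29 items → 191 complete.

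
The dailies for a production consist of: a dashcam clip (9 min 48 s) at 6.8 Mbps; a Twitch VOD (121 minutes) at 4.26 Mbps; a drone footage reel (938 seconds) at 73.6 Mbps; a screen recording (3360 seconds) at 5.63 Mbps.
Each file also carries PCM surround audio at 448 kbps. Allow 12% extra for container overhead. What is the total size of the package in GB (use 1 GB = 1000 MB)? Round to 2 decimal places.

Audio: 448 kbps = 0.448 Mbps.
dashcam clip: 7.248 Mbps × 588 s × 1.12 = 4773.2 Mb
Twitch VOD: 4.708 Mbps × 7260 s × 1.12 = 38281.7 Mb
drone footage reel: 74.048 Mbps × 938 s × 1.12 = 77791.9 Mb
screen recording: 6.078 Mbps × 3360 s × 1.12 = 22872.7 Mb
Total: 143719.5 Mb = 17964.9 MB.
= 17.96 GB.

17.96 GB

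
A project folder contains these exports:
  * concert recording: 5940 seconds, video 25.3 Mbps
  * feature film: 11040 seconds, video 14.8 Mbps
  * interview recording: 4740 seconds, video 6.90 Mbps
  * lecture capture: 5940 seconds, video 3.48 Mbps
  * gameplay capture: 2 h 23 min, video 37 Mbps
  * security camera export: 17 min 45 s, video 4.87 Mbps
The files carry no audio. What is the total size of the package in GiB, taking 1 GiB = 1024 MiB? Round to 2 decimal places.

concert recording: 25.300 Mbps × 5940 s = 150282.0 Mb
feature film: 14.800 Mbps × 11040 s = 163392.0 Mb
interview recording: 6.900 Mbps × 4740 s = 32706.0 Mb
lecture capture: 3.480 Mbps × 5940 s = 20671.2 Mb
gameplay capture: 37.000 Mbps × 8580 s = 317460.0 Mb
security camera export: 4.870 Mbps × 1065 s = 5186.6 Mb
Total: 689697.8 Mb = 86212.2 MB.
= 80.29 GiB.

80.29 GiB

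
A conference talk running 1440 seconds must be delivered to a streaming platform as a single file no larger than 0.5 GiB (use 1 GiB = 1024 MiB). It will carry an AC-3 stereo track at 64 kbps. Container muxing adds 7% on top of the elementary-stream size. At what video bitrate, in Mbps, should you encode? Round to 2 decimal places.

Budget: 0.5 GiB = 4295.0 Mb.
Stream payload after overhead: 4295.0 / 1.07 = 4014.0 Mb.
Total bitrate budget: 4014.0 Mb / 1440 s = 2.787 Mbps.
Audio: 64 kbps = 0.064 Mbps.
Video: 2.787 − 0.064 = 2.723 Mbps.

2.72 Mbps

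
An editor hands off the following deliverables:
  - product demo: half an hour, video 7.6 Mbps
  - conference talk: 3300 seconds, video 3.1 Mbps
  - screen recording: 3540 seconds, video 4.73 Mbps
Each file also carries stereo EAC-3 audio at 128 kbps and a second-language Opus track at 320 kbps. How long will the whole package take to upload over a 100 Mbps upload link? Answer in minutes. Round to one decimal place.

Audio total: 128 + 320 = 448 kbps = 0.448 Mbps.
product demo: 8.048 Mbps × 1800 s = 14486.4 Mb
conference talk: 3.548 Mbps × 3300 s = 11708.4 Mb
screen recording: 5.178 Mbps × 3540 s = 18330.1 Mb
Total: 44524.9 Mb = 5565.6 MB.
At 100 Mbps: 44524.9 / 100 = 445 s ≈ 7.42 minutes.

7.4 minutes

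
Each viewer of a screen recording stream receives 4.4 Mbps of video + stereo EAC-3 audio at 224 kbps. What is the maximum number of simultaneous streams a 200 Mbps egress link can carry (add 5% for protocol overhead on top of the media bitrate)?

Audio: 224 kbps = 0.224 Mbps.
Per-viewer media rate: 4.624 Mbps.
On the wire with 5% overhead: 4.855 Mbps.
200 Mbps = 200.0 Mbps; 200.0 / 4.855 = 41.19 → 41 viewers.

41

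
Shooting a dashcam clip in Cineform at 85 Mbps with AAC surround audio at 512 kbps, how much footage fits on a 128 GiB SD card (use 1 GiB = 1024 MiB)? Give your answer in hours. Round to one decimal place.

Audio: 512 kbps = 0.512 Mbps.
Total bitrate: 85 + 0.512 = 85.512 Mbps.
Capacity: 128 GiB = 1,099,512 Mb.
Recording time: 1,099,512 / 85.512 = 12,858 s ≈ 3.57 hours.

3.6 hours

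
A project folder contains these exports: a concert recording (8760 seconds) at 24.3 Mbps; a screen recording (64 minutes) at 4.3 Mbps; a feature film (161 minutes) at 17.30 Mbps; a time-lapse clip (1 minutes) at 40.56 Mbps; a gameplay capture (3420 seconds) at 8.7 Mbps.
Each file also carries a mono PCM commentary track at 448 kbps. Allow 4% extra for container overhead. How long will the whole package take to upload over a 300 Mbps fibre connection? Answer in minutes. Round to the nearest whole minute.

25 minutes

Audio: 448 kbps = 0.448 Mbps.
concert recording: 24.748 Mbps × 8760 s × 1.04 = 225464.2 Mb
screen recording: 4.748 Mbps × 3840 s × 1.04 = 18961.6 Mb
feature film: 17.748 Mbps × 9660 s × 1.04 = 178303.5 Mb
time-lapse clip: 41.008 Mbps × 60 s × 1.04 = 2558.9 Mb
gameplay capture: 9.148 Mbps × 3420 s × 1.04 = 32537.6 Mb
Total: 457825.8 Mb = 57228.2 MB.
At 300 Mbps: 457825.8 / 300 = 1526 s ≈ 25.4 minutes.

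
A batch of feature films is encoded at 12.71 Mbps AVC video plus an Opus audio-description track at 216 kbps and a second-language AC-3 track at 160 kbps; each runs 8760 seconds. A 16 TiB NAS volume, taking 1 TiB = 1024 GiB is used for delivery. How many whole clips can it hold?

Audio total: 216 + 160 = 376 kbps = 0.376 Mbps.
Total bitrate: 13.086 Mbps.
Per item: 13.086 Mbps × 8760 s = 114,633 Mb = 14,329 MB.
Capacity: 16 TiB = 140,737,488 Mb; 1227.72 items → 1227 complete.

1227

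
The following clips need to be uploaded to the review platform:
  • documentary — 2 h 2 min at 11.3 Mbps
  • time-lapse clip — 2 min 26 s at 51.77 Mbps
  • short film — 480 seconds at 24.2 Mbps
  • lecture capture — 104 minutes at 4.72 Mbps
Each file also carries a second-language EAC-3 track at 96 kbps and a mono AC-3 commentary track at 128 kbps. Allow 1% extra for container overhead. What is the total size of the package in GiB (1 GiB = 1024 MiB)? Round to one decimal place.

Audio total: 96 + 128 = 224 kbps = 0.224 Mbps.
documentary: 11.524 Mbps × 7320 s × 1.01 = 85199.2 Mb
time-lapse clip: 51.994 Mbps × 146 s × 1.01 = 7667.0 Mb
short film: 24.424 Mbps × 480 s × 1.01 = 11840.8 Mb
lecture capture: 4.944 Mbps × 6240 s × 1.01 = 31159.1 Mb
Total: 135866.1 Mb = 16983.3 MB.
= 15.82 GiB.

15.8 GiB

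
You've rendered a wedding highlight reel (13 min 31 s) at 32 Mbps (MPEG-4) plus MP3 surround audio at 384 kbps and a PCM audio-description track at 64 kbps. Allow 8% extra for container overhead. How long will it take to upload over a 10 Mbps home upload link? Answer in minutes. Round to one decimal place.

47.4 minutes

13 min 31 s = 811 s
Audio total: 384 + 64 = 448 kbps = 0.448 Mbps.
Total bitrate: 32.448 Mbps.
File: 32.448 Mbps × 811 s = 26315.3 Mb.
With 8% container overhead: ×1.08. → 28420.6 Mb.
At 10 Mbps: 28420.6 / 10 = 2842.1 s ≈ 47.4 minutes.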